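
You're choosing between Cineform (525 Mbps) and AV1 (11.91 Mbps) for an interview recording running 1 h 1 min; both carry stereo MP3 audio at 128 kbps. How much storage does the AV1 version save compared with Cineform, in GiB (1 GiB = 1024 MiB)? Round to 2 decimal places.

218.62 GiB

1 h 1 min = 61 min = 3660 s
Audio: 128 kbps = 0.128 Mbps.
Cineform: 525.128 Mbps × 3660 s = 1921968.5 Mb = 223.747 GiB.
AV1: 12.038 Mbps × 3660 s = 44059.1 Mb = 5.129 GiB.
Saving: 223.747 − 5.129 = 218.617 GiB.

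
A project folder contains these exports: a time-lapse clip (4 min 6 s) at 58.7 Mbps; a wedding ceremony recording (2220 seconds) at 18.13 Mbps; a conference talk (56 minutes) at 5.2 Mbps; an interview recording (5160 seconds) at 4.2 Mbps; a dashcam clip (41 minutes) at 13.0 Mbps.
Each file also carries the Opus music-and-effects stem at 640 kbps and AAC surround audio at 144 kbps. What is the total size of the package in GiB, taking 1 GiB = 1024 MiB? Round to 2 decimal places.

Audio total: 640 + 144 = 784 kbps = 0.784 Mbps.
time-lapse clip: 59.484 Mbps × 246 s = 14633.1 Mb
wedding ceremony recording: 18.914 Mbps × 2220 s = 41989.1 Mb
conference talk: 5.984 Mbps × 3360 s = 20106.2 Mb
interview recording: 4.984 Mbps × 5160 s = 25717.4 Mb
dashcam clip: 13.784 Mbps × 2460 s = 33908.6 Mb
Total: 136354.5 Mb = 17044.3 MB.
= 15.87 GiB.

15.87 GiB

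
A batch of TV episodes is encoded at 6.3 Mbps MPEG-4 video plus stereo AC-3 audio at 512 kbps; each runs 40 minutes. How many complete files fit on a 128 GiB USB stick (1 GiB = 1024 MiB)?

67

40 min = 2400 s
Audio: 512 kbps = 0.512 Mbps.
Total bitrate: 6.812 Mbps.
Per item: 6.812 Mbps × 2400 s = 16,349 Mb = 2,044 MB.
Capacity: 128 GiB = 1,099,512 Mb; 67.25 items → 67 complete.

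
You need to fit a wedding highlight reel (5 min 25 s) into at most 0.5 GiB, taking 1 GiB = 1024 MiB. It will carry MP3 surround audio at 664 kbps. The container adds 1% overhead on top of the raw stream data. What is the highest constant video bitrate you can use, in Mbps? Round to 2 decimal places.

Budget: 0.5 GiB = 4295.0 Mb.
Stream payload after overhead: 4295.0 / 1.01 = 4252.4 Mb.
5 min 25 s = 325 s
Total bitrate budget: 4252.4 Mb / 325 s = 13.084 Mbps.
Audio: 664 kbps = 0.664 Mbps.
Video: 13.084 − 0.664 = 12.420 Mbps.

12.42 Mbps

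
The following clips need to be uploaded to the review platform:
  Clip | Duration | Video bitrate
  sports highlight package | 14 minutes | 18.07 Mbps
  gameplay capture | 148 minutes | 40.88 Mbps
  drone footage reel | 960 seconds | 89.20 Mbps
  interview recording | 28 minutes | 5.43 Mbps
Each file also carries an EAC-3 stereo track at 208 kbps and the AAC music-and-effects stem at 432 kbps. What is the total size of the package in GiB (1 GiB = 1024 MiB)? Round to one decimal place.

56.0 GiB

Audio total: 208 + 432 = 640 kbps = 0.640 Mbps.
sports highlight package: 18.710 Mbps × 840 s = 15716.4 Mb
gameplay capture: 41.520 Mbps × 8880 s = 368697.6 Mb
drone footage reel: 89.840 Mbps × 960 s = 86246.4 Mb
interview recording: 6.070 Mbps × 1680 s = 10197.6 Mb
Total: 480858.0 Mb = 60107.2 MB.
= 55.98 GiB.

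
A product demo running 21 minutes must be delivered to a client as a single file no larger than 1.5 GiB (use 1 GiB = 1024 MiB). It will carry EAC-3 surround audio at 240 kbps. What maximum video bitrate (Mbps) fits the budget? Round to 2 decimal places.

9.99 Mbps

Budget: 1.5 GiB = 12884.9 Mb.
21 min = 1260 s
Total bitrate budget: 12884.9 Mb / 1260 s = 10.226 Mbps.
Audio: 240 kbps = 0.240 Mbps.
Video: 10.226 − 0.240 = 9.986 Mbps.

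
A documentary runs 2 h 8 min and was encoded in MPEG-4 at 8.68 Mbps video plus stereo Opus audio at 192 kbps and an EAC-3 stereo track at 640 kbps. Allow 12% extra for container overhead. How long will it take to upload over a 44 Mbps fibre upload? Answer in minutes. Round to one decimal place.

31.0 minutes

2 h 8 min = 128 min = 7680 s
Audio total: 192 + 640 = 832 kbps = 0.832 Mbps.
Total bitrate: 9.512 Mbps.
File: 9.512 Mbps × 7680 s = 73052.2 Mb.
With 12% container overhead: ×1.12. → 81818.4 Mb.
At 44 Mbps: 81818.4 / 44 = 1859.5 s ≈ 31 minutes.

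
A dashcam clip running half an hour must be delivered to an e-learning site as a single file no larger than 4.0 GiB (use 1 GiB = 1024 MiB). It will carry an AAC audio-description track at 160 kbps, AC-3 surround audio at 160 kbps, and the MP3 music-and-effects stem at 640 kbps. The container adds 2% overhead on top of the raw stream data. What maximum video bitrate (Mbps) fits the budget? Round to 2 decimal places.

17.75 Mbps

Budget: 4.0 GiB = 34359.7 Mb.
Stream payload after overhead: 34359.7 / 1.02 = 33686.0 Mb.
30 min = 1800 s
Total bitrate budget: 33686.0 Mb / 1800 s = 18.714 Mbps.
Audio total: 160 + 160 + 640 = 960 kbps = 0.960 Mbps.
Video: 18.714 − 0.960 = 17.754 Mbps.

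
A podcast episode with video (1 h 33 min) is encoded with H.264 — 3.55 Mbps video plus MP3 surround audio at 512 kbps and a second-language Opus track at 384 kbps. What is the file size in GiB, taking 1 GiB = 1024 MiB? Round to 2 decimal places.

2.89 GiB

1 h 33 min = 93 min = 5580 s
Audio total: 512 + 384 = 896 kbps = 0.896 Mbps.
Total bitrate: 3.55 + 0.896 = 4.446 Mbps.
Stream data: 4.446 Mbps × 5580 s = 24808.7 Mb.
24,809 Mb = 3,101,085,000 bytes ÷ 1,073,741,824 = 2.888 GiB.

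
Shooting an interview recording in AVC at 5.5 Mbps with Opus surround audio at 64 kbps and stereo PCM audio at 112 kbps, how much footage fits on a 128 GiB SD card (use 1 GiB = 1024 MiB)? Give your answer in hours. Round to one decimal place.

Audio total: 64 + 112 = 176 kbps = 0.176 Mbps.
Total bitrate: 5.5 + 0.176 = 5.676 Mbps.
Capacity: 128 GiB = 1,099,512 Mb.
Recording time: 1,099,512 / 5.676 = 193,712 s ≈ 53.8 hours.

53.8 hours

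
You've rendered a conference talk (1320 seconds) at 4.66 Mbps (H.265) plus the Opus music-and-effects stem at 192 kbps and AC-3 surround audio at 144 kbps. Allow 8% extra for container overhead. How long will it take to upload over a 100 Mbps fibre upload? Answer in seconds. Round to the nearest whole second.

71 seconds

Audio total: 192 + 144 = 336 kbps = 0.336 Mbps.
Total bitrate: 4.996 Mbps.
File: 4.996 Mbps × 1320 s = 6594.7 Mb.
With 8% container overhead: ×1.08. → 7122.3 Mb.
At 100 Mbps: 7122.3 / 100 = 71.2 s ≈ 71.2 seconds.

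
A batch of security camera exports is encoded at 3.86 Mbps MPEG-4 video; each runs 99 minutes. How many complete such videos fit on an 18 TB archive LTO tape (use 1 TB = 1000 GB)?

6280

99 min = 5940 s
Per item: 3.860 Mbps × 5940 s = 22,928 Mb = 2,866 MB.
Capacity: 18 TB = 144,000,000 Mb; 6280.42 items → 6280 complete.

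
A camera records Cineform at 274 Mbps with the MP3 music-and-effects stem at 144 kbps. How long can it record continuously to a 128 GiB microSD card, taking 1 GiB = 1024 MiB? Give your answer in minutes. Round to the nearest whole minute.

67 minutes

Audio: 144 kbps = 0.144 Mbps.
Total bitrate: 274 + 0.144 = 274.144 Mbps.
Capacity: 128 GiB = 1,099,512 Mb.
Recording time: 1,099,512 / 274.144 = 4,011 s ≈ 66.8 minutes.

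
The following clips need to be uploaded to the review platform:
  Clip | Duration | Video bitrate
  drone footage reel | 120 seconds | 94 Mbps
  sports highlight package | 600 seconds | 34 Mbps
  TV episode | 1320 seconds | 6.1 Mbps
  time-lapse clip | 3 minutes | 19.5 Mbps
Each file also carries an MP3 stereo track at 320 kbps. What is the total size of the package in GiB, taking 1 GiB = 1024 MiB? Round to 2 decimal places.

5.12 GiB

Audio: 320 kbps = 0.320 Mbps.
drone footage reel: 94.320 Mbps × 120 s = 11318.4 Mb
sports highlight package: 34.320 Mbps × 600 s = 20592.0 Mb
TV episode: 6.420 Mbps × 1320 s = 8474.4 Mb
time-lapse clip: 19.820 Mbps × 180 s = 3567.6 Mb
Total: 43952.4 Mb = 5494.1 MB.
= 5.117 GiB.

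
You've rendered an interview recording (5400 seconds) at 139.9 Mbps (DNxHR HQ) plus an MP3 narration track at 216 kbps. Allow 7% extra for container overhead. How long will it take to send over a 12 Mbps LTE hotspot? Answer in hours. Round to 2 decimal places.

18.74 hours

Audio: 216 kbps = 0.216 Mbps.
Total bitrate: 140.116 Mbps.
File: 140.116 Mbps × 5400 s = 756626.4 Mb.
With 7% container overhead: ×1.07. → 809590.2 Mb.
At 12 Mbps: 809590.2 / 12 = 67465.9 s ≈ 18.7 hours.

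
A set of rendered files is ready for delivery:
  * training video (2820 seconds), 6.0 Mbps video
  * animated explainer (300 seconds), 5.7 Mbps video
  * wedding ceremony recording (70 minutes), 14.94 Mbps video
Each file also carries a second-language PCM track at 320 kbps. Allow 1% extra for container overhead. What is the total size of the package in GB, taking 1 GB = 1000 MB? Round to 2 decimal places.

10.57 GB

Audio: 320 kbps = 0.320 Mbps.
training video: 6.320 Mbps × 2820 s × 1.01 = 18000.6 Mb
animated explainer: 6.020 Mbps × 300 s × 1.01 = 1824.1 Mb
wedding ceremony recording: 15.260 Mbps × 4200 s × 1.01 = 64732.9 Mb
Total: 84557.6 Mb = 10569.7 MB.
= 10.57 GB.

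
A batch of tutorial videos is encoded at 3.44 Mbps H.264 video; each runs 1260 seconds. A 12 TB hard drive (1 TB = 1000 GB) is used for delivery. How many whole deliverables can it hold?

Per item: 3.440 Mbps × 1260 s = 4,334 Mb = 541.8 MB.
Capacity: 12 TB = 96,000,000 Mb; 22148.39 items → 22148 complete.

22148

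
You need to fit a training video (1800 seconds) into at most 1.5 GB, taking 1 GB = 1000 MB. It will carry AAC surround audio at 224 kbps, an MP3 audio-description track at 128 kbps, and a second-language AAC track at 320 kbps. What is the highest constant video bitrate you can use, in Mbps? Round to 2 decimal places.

5.99 Mbps

Budget: 1.5 GB = 12000.0 Mb.
Total bitrate budget: 12000.0 Mb / 1800 s = 6.667 Mbps.
Audio total: 224 + 128 + 320 = 672 kbps = 0.672 Mbps.
Video: 6.667 − 0.672 = 5.995 Mbps.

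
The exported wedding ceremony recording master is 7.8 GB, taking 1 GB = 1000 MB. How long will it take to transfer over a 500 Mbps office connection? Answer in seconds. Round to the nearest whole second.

125 seconds

File: 7.8 GB = 62400.0 Mb.
At 500 Mbps: 62400.0 / 500 = 124.8 s ≈ 125 seconds.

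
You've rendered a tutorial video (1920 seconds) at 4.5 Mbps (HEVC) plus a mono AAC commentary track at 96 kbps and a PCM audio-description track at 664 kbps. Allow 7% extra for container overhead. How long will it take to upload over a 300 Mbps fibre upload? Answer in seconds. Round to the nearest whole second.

Audio total: 96 + 664 = 760 kbps = 0.760 Mbps.
Total bitrate: 5.260 Mbps.
File: 5.260 Mbps × 1920 s = 10099.2 Mb.
With 7% container overhead: ×1.07. → 10806.1 Mb.
At 300 Mbps: 10806.1 / 300 = 36.0 s ≈ 36 seconds.

36 seconds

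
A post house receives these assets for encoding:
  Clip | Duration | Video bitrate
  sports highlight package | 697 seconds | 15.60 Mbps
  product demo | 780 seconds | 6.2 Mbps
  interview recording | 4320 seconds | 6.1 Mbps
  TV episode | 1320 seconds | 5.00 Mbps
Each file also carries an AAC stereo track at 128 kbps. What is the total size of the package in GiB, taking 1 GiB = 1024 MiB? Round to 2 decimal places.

5.77 GiB

Audio: 128 kbps = 0.128 Mbps.
sports highlight package: 15.728 Mbps × 697 s = 10962.4 Mb
product demo: 6.328 Mbps × 780 s = 4935.8 Mb
interview recording: 6.228 Mbps × 4320 s = 26905.0 Mb
TV episode: 5.128 Mbps × 1320 s = 6769.0 Mb
Total: 49572.2 Mb = 6196.5 MB.
= 5.771 GiB.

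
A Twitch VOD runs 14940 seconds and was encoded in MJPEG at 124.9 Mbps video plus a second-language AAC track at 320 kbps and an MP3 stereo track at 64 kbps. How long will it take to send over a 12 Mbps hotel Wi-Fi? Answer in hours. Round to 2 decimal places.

Audio total: 320 + 64 = 384 kbps = 0.384 Mbps.
Total bitrate: 125.284 Mbps.
File: 125.284 Mbps × 14940 s = 1871743.0 Mb.
At 12 Mbps: 1871743.0 / 12 = 155978.6 s ≈ 43.3 hours.

43.33 hours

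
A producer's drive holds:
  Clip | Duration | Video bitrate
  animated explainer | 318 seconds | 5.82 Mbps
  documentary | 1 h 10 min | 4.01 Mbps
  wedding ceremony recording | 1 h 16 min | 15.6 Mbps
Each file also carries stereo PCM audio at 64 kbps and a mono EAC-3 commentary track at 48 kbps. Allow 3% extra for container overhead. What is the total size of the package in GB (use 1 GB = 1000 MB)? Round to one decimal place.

Audio total: 64 + 48 = 112 kbps = 0.112 Mbps.
animated explainer: 5.932 Mbps × 318 s × 1.03 = 1943.0 Mb
documentary: 4.122 Mbps × 4200 s × 1.03 = 17831.8 Mb
wedding ceremony recording: 15.712 Mbps × 4560 s × 1.03 = 73796.1 Mb
Total: 93570.9 Mb = 11696.4 MB.
= 11.70 GB.

11.7 GB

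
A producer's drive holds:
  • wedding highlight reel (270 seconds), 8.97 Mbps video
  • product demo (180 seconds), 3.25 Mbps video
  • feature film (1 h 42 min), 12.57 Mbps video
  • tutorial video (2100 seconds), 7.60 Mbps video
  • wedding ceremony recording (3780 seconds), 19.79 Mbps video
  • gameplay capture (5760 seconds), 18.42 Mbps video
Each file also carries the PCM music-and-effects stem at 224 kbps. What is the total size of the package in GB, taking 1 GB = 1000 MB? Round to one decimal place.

Audio: 224 kbps = 0.224 Mbps.
wedding highlight reel: 9.194 Mbps × 270 s = 2482.4 Mb
product demo: 3.474 Mbps × 180 s = 625.3 Mb
feature film: 12.794 Mbps × 6120 s = 78299.3 Mb
tutorial video: 7.824 Mbps × 2100 s = 16430.4 Mb
wedding ceremony recording: 20.014 Mbps × 3780 s = 75652.9 Mb
gameplay capture: 18.644 Mbps × 5760 s = 107389.4 Mb
Total: 280879.7 Mb = 35110.0 MB.
= 35.11 GB.

35.1 GB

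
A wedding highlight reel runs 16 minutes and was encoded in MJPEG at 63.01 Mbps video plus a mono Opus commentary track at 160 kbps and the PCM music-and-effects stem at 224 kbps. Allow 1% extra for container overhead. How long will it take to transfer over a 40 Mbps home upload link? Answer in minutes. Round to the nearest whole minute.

26 minutes

16 min = 960 s
Audio total: 160 + 224 = 384 kbps = 0.384 Mbps.
Total bitrate: 63.394 Mbps.
File: 63.394 Mbps × 960 s = 60858.2 Mb.
With 1% container overhead: ×1.01. → 61466.8 Mb.
At 40 Mbps: 61466.8 / 40 = 1536.7 s ≈ 25.6 minutes.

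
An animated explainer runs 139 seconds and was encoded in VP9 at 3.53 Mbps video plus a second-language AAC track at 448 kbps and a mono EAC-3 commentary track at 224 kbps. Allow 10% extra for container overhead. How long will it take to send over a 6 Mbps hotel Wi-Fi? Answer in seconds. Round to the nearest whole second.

Audio total: 448 + 224 = 672 kbps = 0.672 Mbps.
Total bitrate: 4.202 Mbps.
File: 4.202 Mbps × 139 s = 584.1 Mb.
With 10% container overhead: ×1.10. → 642.5 Mb.
At 6 Mbps: 642.5 / 6 = 107.1 s ≈ 107 seconds.

107 seconds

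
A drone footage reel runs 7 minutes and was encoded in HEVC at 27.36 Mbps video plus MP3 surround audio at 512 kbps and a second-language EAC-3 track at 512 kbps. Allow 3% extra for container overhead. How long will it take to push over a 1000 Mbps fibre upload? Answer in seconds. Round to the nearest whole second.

12 seconds

7 min = 420 s
Audio total: 512 + 512 = 1024 kbps = 1.024 Mbps.
Total bitrate: 28.384 Mbps.
File: 28.384 Mbps × 420 s = 11921.3 Mb.
With 3% container overhead: ×1.03. → 12278.9 Mb.
At 1000 Mbps: 12278.9 / 1000 = 12.3 s ≈ 12.3 seconds.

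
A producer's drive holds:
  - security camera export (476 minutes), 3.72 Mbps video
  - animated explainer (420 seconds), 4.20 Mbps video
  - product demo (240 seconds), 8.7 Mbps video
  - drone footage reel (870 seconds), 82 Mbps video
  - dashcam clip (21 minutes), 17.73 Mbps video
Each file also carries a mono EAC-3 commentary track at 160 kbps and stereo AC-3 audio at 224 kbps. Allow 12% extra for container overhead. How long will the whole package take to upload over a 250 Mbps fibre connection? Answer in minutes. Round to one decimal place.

Audio total: 160 + 224 = 384 kbps = 0.384 Mbps.
security camera export: 4.104 Mbps × 28560 s × 1.12 = 131275.5 Mb
animated explainer: 4.584 Mbps × 420 s × 1.12 = 2156.3 Mb
product demo: 9.084 Mbps × 240 s × 1.12 = 2441.8 Mb
drone footage reel: 82.384 Mbps × 870 s × 1.12 = 80275.0 Mb
dashcam clip: 18.114 Mbps × 1260 s × 1.12 = 25562.5 Mb
Total: 241711.0 Mb = 30213.9 MB.
At 250 Mbps: 241711.0 / 250 = 967 s ≈ 16.1 minutes.

16.1 minutes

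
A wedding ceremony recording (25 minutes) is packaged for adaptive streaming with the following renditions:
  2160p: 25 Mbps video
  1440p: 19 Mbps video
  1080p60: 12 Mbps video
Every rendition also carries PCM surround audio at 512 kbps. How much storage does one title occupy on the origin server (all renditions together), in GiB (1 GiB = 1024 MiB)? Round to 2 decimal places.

25 min = 1500 s
Audio: 512 kbps = 0.512 Mbps.
Sum of rendition bitrates: (25+0.512) + (19+0.512) + (12+0.512) = 57.536 Mbps.
× 1500 s = 86,304 Mb = 10,788 MB = 10.05 GiB.

10.05 GiB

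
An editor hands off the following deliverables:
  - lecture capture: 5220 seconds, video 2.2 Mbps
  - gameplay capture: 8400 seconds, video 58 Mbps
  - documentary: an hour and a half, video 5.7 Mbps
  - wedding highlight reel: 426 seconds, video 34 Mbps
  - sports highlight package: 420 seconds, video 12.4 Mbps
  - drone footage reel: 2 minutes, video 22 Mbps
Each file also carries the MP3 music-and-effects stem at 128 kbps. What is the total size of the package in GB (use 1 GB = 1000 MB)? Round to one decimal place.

Audio: 128 kbps = 0.128 Mbps.
lecture capture: 2.328 Mbps × 5220 s = 12152.2 Mb
gameplay capture: 58.128 Mbps × 8400 s = 488275.2 Mb
documentary: 5.828 Mbps × 5400 s = 31471.2 Mb
wedding highlight reel: 34.128 Mbps × 426 s = 14538.5 Mb
sports highlight package: 12.528 Mbps × 420 s = 5261.8 Mb
drone footage reel: 22.128 Mbps × 120 s = 2655.4 Mb
Total: 554354.2 Mb = 69294.3 MB.
= 69.29 GB.

69.3 GB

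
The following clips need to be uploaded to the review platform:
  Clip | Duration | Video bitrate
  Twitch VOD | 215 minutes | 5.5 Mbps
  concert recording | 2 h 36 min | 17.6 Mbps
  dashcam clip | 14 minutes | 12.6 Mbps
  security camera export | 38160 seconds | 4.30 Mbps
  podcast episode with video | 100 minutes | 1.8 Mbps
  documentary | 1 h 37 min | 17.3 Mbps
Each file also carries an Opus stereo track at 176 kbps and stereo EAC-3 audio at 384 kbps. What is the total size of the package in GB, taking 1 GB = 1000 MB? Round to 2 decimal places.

Audio total: 176 + 384 = 560 kbps = 0.560 Mbps.
Twitch VOD: 6.060 Mbps × 12900 s = 78174.0 Mb
concert recording: 18.160 Mbps × 9360 s = 169977.6 Mb
dashcam clip: 13.160 Mbps × 840 s = 11054.4 Mb
security camera export: 4.860 Mbps × 38160 s = 185457.6 Mb
podcast episode with video: 2.360 Mbps × 6000 s = 14160.0 Mb
documentary: 17.860 Mbps × 5820 s = 103945.2 Mb
Total: 562768.8 Mb = 70346.1 MB.
= 70.35 GB.

70.35 GB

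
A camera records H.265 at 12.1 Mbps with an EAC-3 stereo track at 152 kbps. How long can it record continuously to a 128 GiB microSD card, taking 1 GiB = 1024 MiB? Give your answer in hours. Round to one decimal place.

Audio: 152 kbps = 0.152 Mbps.
Total bitrate: 12.1 + 0.152 = 12.252 Mbps.
Capacity: 128 GiB = 1,099,512 Mb.
Recording time: 1,099,512 / 12.252 = 89,741 s ≈ 24.9 hours.

24.9 hours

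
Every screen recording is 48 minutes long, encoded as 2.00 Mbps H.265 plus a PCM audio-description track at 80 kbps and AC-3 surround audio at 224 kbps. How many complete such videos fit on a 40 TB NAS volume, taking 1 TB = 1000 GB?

48 min = 2880 s
Audio total: 80 + 224 = 304 kbps = 0.304 Mbps.
Total bitrate: 2.304 Mbps.
Per item: 2.304 Mbps × 2880 s = 6,636 Mb = 829.4 MB.
Capacity: 40 TB = 320,000,000 Mb; 48225.31 items → 48225 complete.

48225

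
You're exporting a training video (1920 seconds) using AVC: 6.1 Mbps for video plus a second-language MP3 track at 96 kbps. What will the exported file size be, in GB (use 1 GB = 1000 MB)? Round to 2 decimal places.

1.49 GB

Audio: 96 kbps = 0.096 Mbps.
Total bitrate: 6.1 + 0.096 = 6.196 Mbps.
Stream data: 6.196 Mbps × 1920 s = 11896.3 Mb.
11,896 Mb ÷ 8 = 1,487 MB → 1.487 GB.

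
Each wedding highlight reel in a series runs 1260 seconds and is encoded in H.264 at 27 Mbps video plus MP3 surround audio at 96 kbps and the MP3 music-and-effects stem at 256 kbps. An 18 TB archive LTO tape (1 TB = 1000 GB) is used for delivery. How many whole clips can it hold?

Audio total: 96 + 256 = 352 kbps = 0.352 Mbps.
Total bitrate: 27.352 Mbps.
Per item: 27.352 Mbps × 1260 s = 34,464 Mb = 4,308 MB.
Capacity: 18 TB = 144,000,000 Mb; 4178.33 items → 4178 complete.

4178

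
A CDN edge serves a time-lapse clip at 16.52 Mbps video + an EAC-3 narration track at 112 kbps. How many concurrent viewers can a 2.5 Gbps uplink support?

150

Audio: 112 kbps = 0.112 Mbps.
Per-viewer media rate: 16.632 Mbps.
2.5 Gbps = 2,500 Mbps; 2,500 / 16.632 = 150.31 → 150 viewers.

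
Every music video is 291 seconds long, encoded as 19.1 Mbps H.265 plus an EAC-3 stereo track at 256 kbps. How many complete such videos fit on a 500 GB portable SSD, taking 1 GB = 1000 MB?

710

Audio: 256 kbps = 0.256 Mbps.
Total bitrate: 19.356 Mbps.
Per item: 19.356 Mbps × 291 s = 5,633 Mb = 704.1 MB.
Capacity: 500 GB = 4,000,000 Mb; 710.15 items → 710 complete.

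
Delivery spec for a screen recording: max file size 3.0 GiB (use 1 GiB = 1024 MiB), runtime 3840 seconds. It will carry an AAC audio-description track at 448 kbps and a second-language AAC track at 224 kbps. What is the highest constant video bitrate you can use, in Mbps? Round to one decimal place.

6.0 Mbps

Budget: 3.0 GiB = 25769.8 Mb.
Total bitrate budget: 25769.8 Mb / 3840 s = 6.711 Mbps.
Audio total: 448 + 224 = 672 kbps = 0.672 Mbps.
Video: 6.711 − 0.672 = 6.039 Mbps.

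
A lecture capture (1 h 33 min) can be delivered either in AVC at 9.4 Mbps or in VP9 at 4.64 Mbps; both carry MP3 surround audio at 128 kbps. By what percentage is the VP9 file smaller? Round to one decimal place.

1 h 33 min = 93 min = 5580 s
Audio: 128 kbps = 0.128 Mbps.
AVC: 9.528 Mbps × 5580 s = 53166.2 Mb = 6.646 GB.
VP9: 4.768 Mbps × 5580 s = 26605.4 Mb = 3.326 GB.
Reduction: (1 − 3.326/6.646) × 100 = 49.96%.

50.0%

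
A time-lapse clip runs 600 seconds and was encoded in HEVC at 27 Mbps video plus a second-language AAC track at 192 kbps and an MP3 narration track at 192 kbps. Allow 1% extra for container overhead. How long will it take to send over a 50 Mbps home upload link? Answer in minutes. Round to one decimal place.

5.5 minutes

Audio total: 192 + 192 = 384 kbps = 0.384 Mbps.
Total bitrate: 27.384 Mbps.
File: 27.384 Mbps × 600 s = 16430.4 Mb.
With 1% container overhead: ×1.01. → 16594.7 Mb.
At 50 Mbps: 16594.7 / 50 = 331.9 s ≈ 5.53 minutes.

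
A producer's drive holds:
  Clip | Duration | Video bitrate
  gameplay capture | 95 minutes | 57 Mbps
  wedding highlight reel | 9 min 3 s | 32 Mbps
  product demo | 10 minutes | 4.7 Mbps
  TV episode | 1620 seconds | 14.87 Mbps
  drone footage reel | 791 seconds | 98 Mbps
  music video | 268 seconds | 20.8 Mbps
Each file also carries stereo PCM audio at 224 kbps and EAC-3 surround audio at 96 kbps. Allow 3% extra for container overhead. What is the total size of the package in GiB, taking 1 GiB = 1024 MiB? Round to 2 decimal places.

54.60 GiB

Audio total: 224 + 96 = 320 kbps = 0.320 Mbps.
gameplay capture: 57.320 Mbps × 5700 s × 1.03 = 336525.7 Mb
wedding highlight reel: 32.320 Mbps × 543 s × 1.03 = 18076.3 Mb
product demo: 5.020 Mbps × 600 s × 1.03 = 3102.4 Mb
TV episode: 15.190 Mbps × 1620 s × 1.03 = 25346.0 Mb
drone footage reel: 98.320 Mbps × 791 s × 1.03 = 80104.3 Mb
music video: 21.120 Mbps × 268 s × 1.03 = 5830.0 Mb
Total: 468984.6 Mb = 58623.1 MB.
= 54.60 GiB.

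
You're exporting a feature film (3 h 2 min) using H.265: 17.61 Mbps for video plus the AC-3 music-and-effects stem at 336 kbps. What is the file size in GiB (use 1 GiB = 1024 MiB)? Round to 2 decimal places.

22.81 GiB

3 h 2 min = 182 min = 10920 s
Audio: 336 kbps = 0.336 Mbps.
Total bitrate: 17.61 + 0.336 = 17.946 Mbps.
Stream data: 17.946 Mbps × 10920 s = 195970.3 Mb.
195,970 Mb = 24,496,290,000 bytes ÷ 1,073,741,824 = 22.81 GiB.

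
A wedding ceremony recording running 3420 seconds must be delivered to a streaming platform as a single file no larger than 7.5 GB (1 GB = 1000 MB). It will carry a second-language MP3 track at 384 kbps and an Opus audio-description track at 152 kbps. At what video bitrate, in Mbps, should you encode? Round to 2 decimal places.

17.01 Mbps

Budget: 7.5 GB = 60000.0 Mb.
Total bitrate budget: 60000.0 Mb / 3420 s = 17.544 Mbps.
Audio total: 384 + 152 = 536 kbps = 0.536 Mbps.
Video: 17.544 − 0.536 = 17.008 Mbps.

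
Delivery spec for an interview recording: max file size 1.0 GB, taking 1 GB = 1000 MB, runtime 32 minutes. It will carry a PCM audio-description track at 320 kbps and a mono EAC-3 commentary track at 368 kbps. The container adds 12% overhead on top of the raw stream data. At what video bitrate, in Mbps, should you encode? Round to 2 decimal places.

3.03 Mbps

Budget: 1.0 GB = 8000.0 Mb.
Stream payload after overhead: 8000.0 / 1.12 = 7142.9 Mb.
32 min = 1920 s
Total bitrate budget: 7142.9 Mb / 1920 s = 3.720 Mbps.
Audio total: 320 + 368 = 688 kbps = 0.688 Mbps.
Video: 3.720 − 0.688 = 3.032 Mbps.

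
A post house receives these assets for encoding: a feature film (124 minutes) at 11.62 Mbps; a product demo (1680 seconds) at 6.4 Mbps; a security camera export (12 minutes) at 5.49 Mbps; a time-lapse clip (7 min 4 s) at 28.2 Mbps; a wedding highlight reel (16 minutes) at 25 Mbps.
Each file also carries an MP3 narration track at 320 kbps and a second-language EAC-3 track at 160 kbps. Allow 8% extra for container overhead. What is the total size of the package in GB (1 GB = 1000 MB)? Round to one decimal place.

Audio total: 320 + 160 = 480 kbps = 0.480 Mbps.
feature film: 12.100 Mbps × 7440 s × 1.08 = 97225.9 Mb
product demo: 6.880 Mbps × 1680 s × 1.08 = 12483.1 Mb
security camera export: 5.970 Mbps × 720 s × 1.08 = 4642.3 Mb
time-lapse clip: 28.680 Mbps × 424 s × 1.08 = 13133.1 Mb
wedding highlight reel: 25.480 Mbps × 960 s × 1.08 = 26417.7 Mb
Total: 153902.1 Mb = 19237.8 MB.
= 19.24 GB.

19.2 GB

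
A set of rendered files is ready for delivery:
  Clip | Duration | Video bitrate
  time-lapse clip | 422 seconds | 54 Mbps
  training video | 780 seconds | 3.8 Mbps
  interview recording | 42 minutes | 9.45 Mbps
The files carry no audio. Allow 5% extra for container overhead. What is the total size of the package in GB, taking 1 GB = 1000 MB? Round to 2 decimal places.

time-lapse clip: 54.000 Mbps × 422 s × 1.05 = 23927.4 Mb
training video: 3.800 Mbps × 780 s × 1.05 = 3112.2 Mb
interview recording: 9.450 Mbps × 2520 s × 1.05 = 25004.7 Mb
Total: 52044.3 Mb = 6505.5 MB.
= 6.506 GB.

6.51 GB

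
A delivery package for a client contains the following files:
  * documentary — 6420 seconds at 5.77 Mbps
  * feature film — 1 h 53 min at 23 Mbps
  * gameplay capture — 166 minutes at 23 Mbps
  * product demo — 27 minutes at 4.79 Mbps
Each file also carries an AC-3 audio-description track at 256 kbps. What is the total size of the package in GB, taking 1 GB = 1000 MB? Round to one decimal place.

Audio: 256 kbps = 0.256 Mbps.
documentary: 6.026 Mbps × 6420 s = 38686.9 Mb
feature film: 23.256 Mbps × 6780 s = 157675.7 Mb
gameplay capture: 23.256 Mbps × 9960 s = 231629.8 Mb
product demo: 5.046 Mbps × 1620 s = 8174.5 Mb
Total: 436166.9 Mb = 54520.9 MB.
= 54.52 GB.

54.5 GB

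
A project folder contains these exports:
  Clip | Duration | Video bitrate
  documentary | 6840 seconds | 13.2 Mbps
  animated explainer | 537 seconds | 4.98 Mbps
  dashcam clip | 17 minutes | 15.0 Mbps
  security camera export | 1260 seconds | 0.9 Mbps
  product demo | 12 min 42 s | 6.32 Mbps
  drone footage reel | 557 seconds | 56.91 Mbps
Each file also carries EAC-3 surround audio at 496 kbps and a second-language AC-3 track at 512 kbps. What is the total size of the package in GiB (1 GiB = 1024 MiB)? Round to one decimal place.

18.3 GiB

Audio total: 496 + 512 = 1008 kbps = 1.008 Mbps.
documentary: 14.208 Mbps × 6840 s = 97182.7 Mb
animated explainer: 5.988 Mbps × 537 s = 3215.6 Mb
dashcam clip: 16.008 Mbps × 1020 s = 16328.2 Mb
security camera export: 1.908 Mbps × 1260 s = 2404.1 Mb
product demo: 7.328 Mbps × 762 s = 5583.9 Mb
drone footage reel: 57.918 Mbps × 557 s = 32260.3 Mb
Total: 156974.8 Mb = 19621.8 MB.
= 18.27 GiB.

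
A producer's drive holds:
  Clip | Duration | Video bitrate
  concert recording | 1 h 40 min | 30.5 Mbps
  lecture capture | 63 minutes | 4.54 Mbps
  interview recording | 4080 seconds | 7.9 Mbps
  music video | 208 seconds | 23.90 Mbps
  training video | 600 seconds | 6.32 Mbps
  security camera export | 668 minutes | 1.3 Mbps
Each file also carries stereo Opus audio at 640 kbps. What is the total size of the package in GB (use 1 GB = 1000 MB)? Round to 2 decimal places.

Audio: 640 kbps = 0.640 Mbps.
concert recording: 31.140 Mbps × 6000 s = 186840.0 Mb
lecture capture: 5.180 Mbps × 3780 s = 19580.4 Mb
interview recording: 8.540 Mbps × 4080 s = 34843.2 Mb
music video: 24.540 Mbps × 208 s = 5104.3 Mb
training video: 6.960 Mbps × 600 s = 4176.0 Mb
security camera export: 1.940 Mbps × 40080 s = 77755.2 Mb
Total: 328299.1 Mb = 41037.4 MB.
= 41.04 GB.

41.04 GB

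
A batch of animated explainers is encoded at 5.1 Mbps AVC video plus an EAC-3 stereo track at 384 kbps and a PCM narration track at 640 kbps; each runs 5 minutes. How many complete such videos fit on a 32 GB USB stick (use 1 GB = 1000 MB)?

139

5 min = 300 s
Audio total: 384 + 640 = 1024 kbps = 1.024 Mbps.
Total bitrate: 6.124 Mbps.
Per item: 6.124 Mbps × 300 s = 1,837 Mb = 229.7 MB.
Capacity: 32 GB = 256,000 Mb; 139.34 items → 139 complete.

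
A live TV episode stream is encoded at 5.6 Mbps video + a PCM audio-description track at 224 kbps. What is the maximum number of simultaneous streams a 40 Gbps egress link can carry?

6868

Audio: 224 kbps = 0.224 Mbps.
Per-viewer media rate: 5.824 Mbps.
40 Gbps = 40,000 Mbps; 40,000 / 5.824 = 6868.13 → 6868 viewers.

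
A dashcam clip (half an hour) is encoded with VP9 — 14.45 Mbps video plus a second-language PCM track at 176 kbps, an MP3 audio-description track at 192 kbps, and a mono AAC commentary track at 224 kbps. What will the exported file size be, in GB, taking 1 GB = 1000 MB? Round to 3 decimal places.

30 min = 1800 s
Audio total: 176 + 192 + 224 = 592 kbps = 0.592 Mbps.
Total bitrate: 14.45 + 0.592 = 15.042 Mbps.
Stream data: 15.042 Mbps × 1800 s = 27075.6 Mb.
27,076 Mb ÷ 8 = 3,384 MB → 3.384 GB.

3.384 GB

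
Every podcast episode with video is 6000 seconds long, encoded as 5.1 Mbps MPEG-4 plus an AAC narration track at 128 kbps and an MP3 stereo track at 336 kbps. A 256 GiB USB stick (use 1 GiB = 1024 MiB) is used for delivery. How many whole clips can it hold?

Audio total: 128 + 336 = 464 kbps = 0.464 Mbps.
Total bitrate: 5.564 Mbps.
Per item: 5.564 Mbps × 6000 s = 33,384 Mb = 4,173 MB.
Capacity: 256 GiB = 2,199,023 Mb; 65.87 items → 65 complete.

65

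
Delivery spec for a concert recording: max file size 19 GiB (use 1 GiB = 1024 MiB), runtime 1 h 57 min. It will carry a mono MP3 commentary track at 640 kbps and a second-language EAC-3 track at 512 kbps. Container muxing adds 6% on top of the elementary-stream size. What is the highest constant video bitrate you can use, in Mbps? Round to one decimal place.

Budget: 19 GiB = 163208.8 Mb.
Stream payload after overhead: 163208.8 / 1.06 = 153970.5 Mb.
1 h 57 min = 117 min = 7020 s
Total bitrate budget: 153970.5 Mb / 7020 s = 21.933 Mbps.
Audio total: 640 + 512 = 1152 kbps = 1.152 Mbps.
Video: 21.933 − 1.152 = 20.781 Mbps.

20.8 Mbps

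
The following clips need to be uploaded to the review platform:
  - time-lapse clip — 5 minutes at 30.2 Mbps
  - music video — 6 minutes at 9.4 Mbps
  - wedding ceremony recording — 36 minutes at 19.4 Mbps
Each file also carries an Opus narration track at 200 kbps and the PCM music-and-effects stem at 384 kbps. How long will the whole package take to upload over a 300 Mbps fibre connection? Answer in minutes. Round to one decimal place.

Audio total: 200 + 384 = 584 kbps = 0.584 Mbps.
time-lapse clip: 30.784 Mbps × 300 s = 9235.2 Mb
music video: 9.984 Mbps × 360 s = 3594.2 Mb
wedding ceremony recording: 19.984 Mbps × 2160 s = 43165.4 Mb
Total: 55994.9 Mb = 6999.4 MB.
At 300 Mbps: 55994.9 / 300 = 187 s ≈ 3.11 minutes.

3.1 minutes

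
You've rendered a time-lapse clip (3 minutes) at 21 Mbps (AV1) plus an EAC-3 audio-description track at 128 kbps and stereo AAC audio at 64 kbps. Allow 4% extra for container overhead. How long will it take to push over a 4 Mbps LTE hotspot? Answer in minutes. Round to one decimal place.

3 min = 180 s
Audio total: 128 + 64 = 192 kbps = 0.192 Mbps.
Total bitrate: 21.192 Mbps.
File: 21.192 Mbps × 180 s = 3814.6 Mb.
With 4% container overhead: ×1.04. → 3967.1 Mb.
At 4 Mbps: 3967.1 / 4 = 991.8 s ≈ 16.5 minutes.

16.5 minutes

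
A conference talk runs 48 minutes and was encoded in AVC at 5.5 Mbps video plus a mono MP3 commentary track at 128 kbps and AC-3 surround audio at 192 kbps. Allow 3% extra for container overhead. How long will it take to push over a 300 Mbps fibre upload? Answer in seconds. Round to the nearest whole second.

48 min = 2880 s
Audio total: 128 + 192 = 320 kbps = 0.320 Mbps.
Total bitrate: 5.820 Mbps.
File: 5.820 Mbps × 2880 s = 16761.6 Mb.
With 3% container overhead: ×1.03. → 17264.4 Mb.
At 300 Mbps: 17264.4 / 300 = 57.5 s ≈ 57.5 seconds.

58 seconds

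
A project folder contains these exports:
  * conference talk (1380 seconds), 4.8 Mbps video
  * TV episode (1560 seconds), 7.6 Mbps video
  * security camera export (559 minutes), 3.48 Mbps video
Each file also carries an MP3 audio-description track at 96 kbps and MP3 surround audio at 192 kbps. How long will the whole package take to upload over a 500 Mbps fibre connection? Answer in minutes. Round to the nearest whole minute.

Audio total: 96 + 192 = 288 kbps = 0.288 Mbps.
conference talk: 5.088 Mbps × 1380 s = 7021.4 Mb
TV episode: 7.888 Mbps × 1560 s = 12305.3 Mb
security camera export: 3.768 Mbps × 33540 s = 126378.7 Mb
Total: 145705.4 Mb = 18213.2 MB.
At 500 Mbps: 145705.4 / 500 = 291 s ≈ 4.86 minutes.

5 minutes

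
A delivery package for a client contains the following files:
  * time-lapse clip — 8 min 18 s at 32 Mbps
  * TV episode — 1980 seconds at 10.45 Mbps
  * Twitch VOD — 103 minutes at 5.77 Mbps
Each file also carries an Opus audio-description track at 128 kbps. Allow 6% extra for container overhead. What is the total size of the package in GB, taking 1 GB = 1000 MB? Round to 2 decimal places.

Audio: 128 kbps = 0.128 Mbps.
time-lapse clip: 32.128 Mbps × 498 s × 1.06 = 16959.7 Mb
TV episode: 10.578 Mbps × 1980 s × 1.06 = 22201.1 Mb
Twitch VOD: 5.898 Mbps × 6180 s × 1.06 = 38636.6 Mb
Total: 77797.5 Mb = 9724.7 MB.
= 9.725 GB.

9.72 GB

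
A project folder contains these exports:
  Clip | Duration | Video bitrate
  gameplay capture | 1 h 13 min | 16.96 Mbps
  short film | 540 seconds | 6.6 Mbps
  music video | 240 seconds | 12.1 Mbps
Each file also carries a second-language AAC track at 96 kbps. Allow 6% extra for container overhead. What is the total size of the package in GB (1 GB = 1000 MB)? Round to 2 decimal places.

Audio: 96 kbps = 0.096 Mbps.
gameplay capture: 17.056 Mbps × 4380 s × 1.06 = 79187.6 Mb
short film: 6.696 Mbps × 540 s × 1.06 = 3832.8 Mb
music video: 12.196 Mbps × 240 s × 1.06 = 3102.7 Mb
Total: 86123.0 Mb = 10765.4 MB.
= 10.77 GB.

10.77 GB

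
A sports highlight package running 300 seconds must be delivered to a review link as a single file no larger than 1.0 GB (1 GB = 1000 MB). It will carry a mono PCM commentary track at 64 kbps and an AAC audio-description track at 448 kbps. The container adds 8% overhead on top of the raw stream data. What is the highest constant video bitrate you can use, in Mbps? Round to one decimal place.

Budget: 1.0 GB = 8000.0 Mb.
Stream payload after overhead: 8000.0 / 1.08 = 7407.4 Mb.
Total bitrate budget: 7407.4 Mb / 300 s = 24.691 Mbps.
Audio total: 64 + 448 = 512 kbps = 0.512 Mbps.
Video: 24.691 − 0.512 = 24.179 Mbps.

24.2 Mbps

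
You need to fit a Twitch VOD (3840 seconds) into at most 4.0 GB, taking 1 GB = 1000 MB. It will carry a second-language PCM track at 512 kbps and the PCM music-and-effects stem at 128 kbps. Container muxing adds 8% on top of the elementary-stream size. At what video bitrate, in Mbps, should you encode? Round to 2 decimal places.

7.08 Mbps

Budget: 4.0 GB = 32000.0 Mb.
Stream payload after overhead: 32000.0 / 1.08 = 29629.6 Mb.
Total bitrate budget: 29629.6 Mb / 3840 s = 7.716 Mbps.
Audio total: 512 + 128 = 640 kbps = 0.640 Mbps.
Video: 7.716 − 0.640 = 7.076 Mbps.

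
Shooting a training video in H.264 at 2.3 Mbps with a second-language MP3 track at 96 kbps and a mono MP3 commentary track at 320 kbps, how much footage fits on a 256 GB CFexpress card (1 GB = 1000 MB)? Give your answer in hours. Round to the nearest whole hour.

209 hours

Audio total: 96 + 320 = 416 kbps = 0.416 Mbps.
Total bitrate: 2.3 + 0.416 = 2.716 Mbps.
Capacity: 256 GB = 2,048,000 Mb.
Recording time: 2,048,000 / 2.716 = 754,050 s ≈ 209 hours.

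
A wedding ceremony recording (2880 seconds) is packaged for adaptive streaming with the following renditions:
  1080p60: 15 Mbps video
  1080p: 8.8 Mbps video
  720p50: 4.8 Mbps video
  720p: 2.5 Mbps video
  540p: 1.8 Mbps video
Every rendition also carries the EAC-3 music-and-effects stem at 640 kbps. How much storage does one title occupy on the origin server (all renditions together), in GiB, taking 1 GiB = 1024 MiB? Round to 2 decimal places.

12.10 GiB

Audio: 640 kbps = 0.640 Mbps.
Sum of rendition bitrates: (15+0.640) + (8.8+0.640) + (4.8+0.640) + (2.5+0.640) + (1.8+0.640) = 36.100 Mbps.
× 2880 s = 103,968 Mb = 12,996 MB = 12.10 GiB.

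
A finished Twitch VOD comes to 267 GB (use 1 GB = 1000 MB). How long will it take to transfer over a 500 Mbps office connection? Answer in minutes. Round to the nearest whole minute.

71 minutes

File: 267 GB = 2136000.0 Mb.
At 500 Mbps: 2136000.0 / 500 = 4272.0 s ≈ 71.2 minutes.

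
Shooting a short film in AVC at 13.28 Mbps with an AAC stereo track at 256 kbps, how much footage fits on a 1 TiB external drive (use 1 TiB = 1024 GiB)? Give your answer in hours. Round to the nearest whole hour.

Audio: 256 kbps = 0.256 Mbps.
Total bitrate: 13.28 + 0.256 = 13.536 Mbps.
Capacity: 1 TiB = 8,796,093 Mb.
Recording time: 8,796,093 / 13.536 = 649,830 s ≈ 181 hours.

181 hours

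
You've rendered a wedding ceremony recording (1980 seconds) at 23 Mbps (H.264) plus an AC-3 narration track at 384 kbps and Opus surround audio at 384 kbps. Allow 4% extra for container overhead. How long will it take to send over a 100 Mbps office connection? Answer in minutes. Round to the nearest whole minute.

Audio total: 384 + 384 = 768 kbps = 0.768 Mbps.
Total bitrate: 23.768 Mbps.
File: 23.768 Mbps × 1980 s = 47060.6 Mb.
With 4% container overhead: ×1.04. → 48943.1 Mb.
At 100 Mbps: 48943.1 / 100 = 489.4 s ≈ 8.16 minutes.

8 minutes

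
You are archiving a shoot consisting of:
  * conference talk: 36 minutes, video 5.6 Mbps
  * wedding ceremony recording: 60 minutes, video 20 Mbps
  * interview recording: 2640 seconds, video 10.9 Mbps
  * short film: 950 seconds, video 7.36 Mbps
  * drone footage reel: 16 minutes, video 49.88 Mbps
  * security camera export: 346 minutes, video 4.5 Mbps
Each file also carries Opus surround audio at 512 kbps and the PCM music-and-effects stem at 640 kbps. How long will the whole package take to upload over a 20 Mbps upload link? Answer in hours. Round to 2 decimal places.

4.12 hours

Audio total: 512 + 640 = 1152 kbps = 1.152 Mbps.
conference talk: 6.752 Mbps × 2160 s = 14584.3 Mb
wedding ceremony recording: 21.152 Mbps × 3600 s = 76147.2 Mb
interview recording: 12.052 Mbps × 2640 s = 31817.3 Mb
short film: 8.512 Mbps × 950 s = 8086.4 Mb
drone footage reel: 51.032 Mbps × 960 s = 48990.7 Mb
security camera export: 5.652 Mbps × 20760 s = 117335.5 Mb
Total: 296961.4 Mb = 37120.2 MB.
At 20 Mbps: 296961.4 / 20 = 14848 s ≈ 4.12 hours.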